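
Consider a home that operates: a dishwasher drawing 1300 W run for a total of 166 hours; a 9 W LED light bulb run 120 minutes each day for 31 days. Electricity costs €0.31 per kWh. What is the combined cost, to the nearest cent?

dishwasher: 1.3 kW × 166 h = 215.8 kWh
LED light bulb: Runtime = 120 min × 31 = 3720 min = 62 h
LED light bulb: 0.009 kW × 62 h = 0.558 kWh
Total energy = 216.358 kWh
Cost = 216.358 × €0.31 = €67.07

€67.07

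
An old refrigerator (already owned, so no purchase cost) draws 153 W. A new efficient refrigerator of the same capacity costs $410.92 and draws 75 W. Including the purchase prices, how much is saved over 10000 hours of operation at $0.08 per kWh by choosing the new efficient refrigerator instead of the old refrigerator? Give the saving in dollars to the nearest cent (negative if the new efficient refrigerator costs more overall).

old refrigerator: $0.00 + (153/1000) kW × 10000 h × $0.08 = $0.00 + $122.4 = $122.4
new efficient refrigerator: $410.92 + (75/1000) kW × 10000 h × $0.08 = $410.92 + $60 = $470.92
Saving = $122.4 − $470.92 = −$348.52

-$348.52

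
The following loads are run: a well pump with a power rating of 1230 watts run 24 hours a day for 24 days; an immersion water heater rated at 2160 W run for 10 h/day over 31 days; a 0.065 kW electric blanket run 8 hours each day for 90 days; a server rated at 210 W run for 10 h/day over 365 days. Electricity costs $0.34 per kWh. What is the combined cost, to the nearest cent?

$745.07

well pump: Runtime = 24 h × 24 = 576 h
well pump: 1.23 kW × 576 h = 708.48 kWh
immersion water heater: Runtime = 10 h/day × 31 days = 310 h
immersion water heater: 2.16 kW × 310 h = 669.6 kWh
electric blanket: Runtime = 8 h/day × 90 days = 720 h
electric blanket: 0.065 kW × 720 h = 46.8 kWh
server: Runtime = 10 h/day × 365 days = 3650 h
server: 0.21 kW × 3650 h = 766.5 kWh
Total energy = 2191.38 kWh
Cost = 2191.38 × $0.34 = $745.07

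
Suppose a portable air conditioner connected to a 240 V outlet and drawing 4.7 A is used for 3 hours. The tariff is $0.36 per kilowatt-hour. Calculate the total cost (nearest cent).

Power = 4.7 A × 240 V = 1128 W = 1.128 kW
Energy = 1.128 kW × 3 h = 3.384 kWh
Cost = 3.384 kWh × $0.36/kWh = $1.22

$1.22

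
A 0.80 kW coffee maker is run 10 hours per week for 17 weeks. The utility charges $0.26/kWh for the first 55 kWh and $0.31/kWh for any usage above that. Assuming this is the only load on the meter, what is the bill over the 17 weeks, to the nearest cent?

Runtime = 10 h/week × 17 weeks = 170 h
Energy = 0.8 kW × 170 h = 136 kWh
Tier 1 (0–55 kWh): 55 × $0.26 = $14.3
Above 55 kWh: 81 × $0.31 = $25.11
Bill = $39.41

$39.41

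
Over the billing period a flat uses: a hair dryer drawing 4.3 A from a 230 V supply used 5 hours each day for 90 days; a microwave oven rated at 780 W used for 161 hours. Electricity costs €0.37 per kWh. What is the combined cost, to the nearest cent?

hair dryer: Power = 4.3 A × 230 V = 989 W = 0.989 kW
hair dryer: Runtime = 5 h/day × 90 days = 450 h
hair dryer: 0.989 kW × 450 h = 445.05 kWh
microwave oven: 0.78 kW × 161 h = 125.58 kWh
Total energy = 570.63 kWh
Cost = 570.63 × €0.37 = €211.13

€211.13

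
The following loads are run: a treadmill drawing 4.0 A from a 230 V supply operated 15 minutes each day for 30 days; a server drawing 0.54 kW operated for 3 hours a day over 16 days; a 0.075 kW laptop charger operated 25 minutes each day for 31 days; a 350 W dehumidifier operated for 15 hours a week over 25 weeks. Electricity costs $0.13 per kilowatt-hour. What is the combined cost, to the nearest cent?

treadmill: Power = 4.0 A × 230 V = 920 W = 0.92 kW
treadmill: Runtime = 15 min × 30 = 450 min = 7.5 h
treadmill: 0.92 kW × 7.5 h = 6.9 kWh
server: Runtime = 3 h/day × 16 days = 48 h
server: 0.54 kW × 48 h = 25.92 kWh
laptop charger: Runtime = 25 min × 31 = 775 min = 12.916666… h
laptop charger: 0.075 kW × 12.916666… h = 0.96875 kWh
dehumidifier: Runtime = 15 h/week × 25 weeks = 375 h
dehumidifier: 0.35 kW × 375 h = 131.25 kWh
Total energy = 165.03875 kWh
Cost = 165.03875 × $0.13 = $21.46

$21.46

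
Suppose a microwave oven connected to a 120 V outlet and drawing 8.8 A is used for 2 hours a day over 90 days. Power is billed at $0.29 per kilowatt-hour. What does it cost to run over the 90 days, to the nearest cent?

$55.12

Power = 8.8 A × 120 V = 1056 W = 1.056 kW
Runtime = 2 h/day × 90 days = 180 h
Energy = 1.056 kW × 180 h = 190.08 kWh
Cost = 190.08 kWh × $0.29/kWh = $55.12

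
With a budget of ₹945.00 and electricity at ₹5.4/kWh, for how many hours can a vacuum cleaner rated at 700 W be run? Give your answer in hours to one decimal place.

Energy available = ₹945.00 ÷ ₹5.4/kWh = 175 kWh
Hours = 175 kWh ÷ 0.7 kW = 250.0 h

250.0 h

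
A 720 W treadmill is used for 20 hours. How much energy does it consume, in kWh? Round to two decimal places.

Energy = 0.72 kW × 20 h = 14.4 kWh

14.40 kWh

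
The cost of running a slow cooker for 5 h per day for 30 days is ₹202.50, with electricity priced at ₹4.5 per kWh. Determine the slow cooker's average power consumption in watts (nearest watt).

Energy = ₹202.50 ÷ ₹4.5/kWh = 45 kWh
Runtime = 5 h/day × 30 days = 150 h
Power = 45 kWh ÷ 150 h = 0.3 kW = 300 W

300 W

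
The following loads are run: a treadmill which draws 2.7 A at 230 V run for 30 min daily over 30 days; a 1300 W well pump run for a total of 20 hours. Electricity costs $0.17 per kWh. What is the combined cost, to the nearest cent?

treadmill: Power = 2.7 A × 230 V = 621 W = 0.621 kW
treadmill: Runtime = 30 min × 30 = 900 min = 15 h
treadmill: 0.621 kW × 15 h = 9.315 kWh
well pump: 1.3 kW × 20 h = 26 kWh
Total energy = 35.315 kWh
Cost = 35.315 × $0.17 = $6.00

$6.00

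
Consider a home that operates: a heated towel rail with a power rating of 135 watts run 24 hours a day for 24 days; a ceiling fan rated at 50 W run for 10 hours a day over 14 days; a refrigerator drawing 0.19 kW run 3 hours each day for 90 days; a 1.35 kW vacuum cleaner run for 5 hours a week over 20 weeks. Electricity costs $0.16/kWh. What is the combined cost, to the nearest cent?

heated towel rail: Runtime = 24 h × 24 = 576 h
heated towel rail: 0.135 kW × 576 h = 77.76 kWh
ceiling fan: Runtime = 10 h/day × 14 days = 140 h
ceiling fan: 0.05 kW × 140 h = 7 kWh
refrigerator: Runtime = 3 h/day × 90 days = 270 h
refrigerator: 0.19 kW × 270 h = 51.3 kWh
vacuum cleaner: Runtime = 5 h/week × 20 weeks = 100 h
vacuum cleaner: 1.35 kW × 100 h = 135 kWh
Total energy = 271.06 kWh
Cost = 271.06 × $0.16 = $43.37

$43.37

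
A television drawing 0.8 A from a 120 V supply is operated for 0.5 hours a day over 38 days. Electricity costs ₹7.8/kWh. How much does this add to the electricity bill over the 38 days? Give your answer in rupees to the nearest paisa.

Power = 0.8 A × 120 V = 96 W = 0.096 kW
Runtime = 0.5 h/day × 38 days = 19 h
Energy = 0.096 kW × 19 h = 1.824 kWh
Cost = 1.824 kWh × ₹7.8/kWh = ₹14.23

₹14.23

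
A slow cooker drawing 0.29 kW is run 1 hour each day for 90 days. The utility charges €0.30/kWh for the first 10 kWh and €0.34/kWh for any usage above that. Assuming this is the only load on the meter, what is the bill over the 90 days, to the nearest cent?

€8.47

Runtime = 1 h/day × 90 days = 90 h
Energy = 0.29 kW × 90 h = 26.1 kWh
Tier 1 (0–10 kWh): 10 × €0.30 = €3
Above 10 kWh: 16.1 × €0.34 = €5.474
Bill = €8.47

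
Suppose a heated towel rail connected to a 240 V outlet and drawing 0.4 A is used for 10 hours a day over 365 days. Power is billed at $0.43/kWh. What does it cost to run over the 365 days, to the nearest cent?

$150.67

Power = 0.4 A × 240 V = 96 W = 0.096 kW
Runtime = 10 h/day × 365 days = 3650 h
Energy = 0.096 kW × 3650 h = 350.4 kWh
Cost = 350.4 kWh × $0.43/kWh = $150.67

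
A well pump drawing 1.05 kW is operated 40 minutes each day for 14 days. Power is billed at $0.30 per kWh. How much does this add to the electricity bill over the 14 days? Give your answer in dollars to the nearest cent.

$2.94

Runtime = 40 min × 14 = 560 min = 9.333333… h
Energy = 1.05 kW × 9.333333… h = 9.8 kWh
Cost = 9.8 kWh × $0.30/kWh = $2.94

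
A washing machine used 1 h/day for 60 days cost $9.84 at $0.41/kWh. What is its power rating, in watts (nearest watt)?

Energy = $9.84 ÷ $0.41/kWh = 24 kWh
Runtime = 1 h/day × 60 days = 60 h
Power = 24 kWh ÷ 60 h = 0.4 kW = 400 W

400 W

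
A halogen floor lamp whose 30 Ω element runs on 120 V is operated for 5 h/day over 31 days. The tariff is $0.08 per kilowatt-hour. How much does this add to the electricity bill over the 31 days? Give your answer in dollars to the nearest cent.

Power = V²/R = 120²/30 = 480 W = 0.48 kW
Runtime = 5 h/day × 31 days = 155 h
Energy = 0.48 kW × 155 h = 74.4 kWh
Cost = 74.4 kWh × $0.08/kWh = $5.95

$5.95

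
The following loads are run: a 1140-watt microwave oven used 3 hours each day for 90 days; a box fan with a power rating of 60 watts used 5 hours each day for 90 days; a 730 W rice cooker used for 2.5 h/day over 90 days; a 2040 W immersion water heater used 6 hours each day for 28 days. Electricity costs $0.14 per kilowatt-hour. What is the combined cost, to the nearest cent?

$117.85

microwave oven: Runtime = 3 h/day × 90 days = 270 h
microwave oven: 1.14 kW × 270 h = 307.8 kWh
box fan: Runtime = 5 h/day × 90 days = 450 h
box fan: 0.06 kW × 450 h = 27 kWh
rice cooker: Runtime = 2.5 h/day × 90 days = 225 h
rice cooker: 0.73 kW × 225 h = 164.25 kWh
immersion water heater: Runtime = 6 h/day × 28 days = 168 h
immersion water heater: 2.04 kW × 168 h = 342.72 kWh
Total energy = 841.77 kWh
Cost = 841.77 × $0.14 = $117.85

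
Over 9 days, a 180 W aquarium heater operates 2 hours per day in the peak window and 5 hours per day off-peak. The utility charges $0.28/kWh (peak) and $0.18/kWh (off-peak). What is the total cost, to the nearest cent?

Peak energy = 0.18 kW × 2 h × 9 = 3.24 kWh
Off-peak energy = 0.18 kW × 5 h × 9 = 8.1 kWh
Cost = 3.24 × $0.28 + 8.1 × $0.18 = $0.9072 + $1.458 = $2.37

$2.37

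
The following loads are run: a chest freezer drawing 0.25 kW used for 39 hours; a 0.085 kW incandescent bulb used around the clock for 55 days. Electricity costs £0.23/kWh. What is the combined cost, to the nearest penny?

chest freezer: 0.25 kW × 39 h = 9.75 kWh
incandescent bulb: Runtime = 24 h × 55 = 1320 h
incandescent bulb: 0.085 kW × 1320 h = 112.2 kWh
Total energy = 121.95 kWh
Cost = 121.95 × £0.23 = £28.05

£28.05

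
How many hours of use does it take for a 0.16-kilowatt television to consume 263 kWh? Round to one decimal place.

Hours = 263 kWh ÷ 0.16 kW = 1643.8 h

1643.8 h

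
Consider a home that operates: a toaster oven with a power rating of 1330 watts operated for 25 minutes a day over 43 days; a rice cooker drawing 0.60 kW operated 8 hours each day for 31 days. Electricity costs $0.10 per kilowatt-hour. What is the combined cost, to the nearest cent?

toaster oven: Runtime = 25 min × 43 = 1075 min = 17.916666… h
toaster oven: 1.33 kW × 17.916666… h = 23.829166… kWh
rice cooker: Runtime = 8 h/day × 31 days = 248 h
rice cooker: 0.6 kW × 248 h = 148.8 kWh
Total energy = 172.629166… kWh
Cost = 172.629166… × $0.10 = $17.26

$17.26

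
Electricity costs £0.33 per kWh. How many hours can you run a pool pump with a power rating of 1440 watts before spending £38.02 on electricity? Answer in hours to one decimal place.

Energy available = £38.02 ÷ £0.33/kWh = 115.2121 kWh
Hours = 115.2121 kWh ÷ 1.44 kW = 80.0 h

80.0 h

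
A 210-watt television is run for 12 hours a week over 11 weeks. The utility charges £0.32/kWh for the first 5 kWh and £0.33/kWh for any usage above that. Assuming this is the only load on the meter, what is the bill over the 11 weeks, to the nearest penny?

£9.10

Runtime = 12 h/week × 11 weeks = 132 h
Energy = 0.21 kW × 132 h = 27.72 kWh
Tier 1 (0–5 kWh): 5 × £0.32 = £1.6
Above 5 kWh: 22.72 × £0.33 = £7.4976
Bill = £9.10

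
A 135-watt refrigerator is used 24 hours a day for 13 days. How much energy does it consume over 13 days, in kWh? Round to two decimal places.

Runtime = 24 h × 13 = 312 h
Energy = 0.135 kW × 312 h = 42.12 kWh

42.12 kWh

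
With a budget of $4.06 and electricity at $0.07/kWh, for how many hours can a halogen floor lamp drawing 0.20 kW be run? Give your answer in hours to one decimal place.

Energy available = $4.06 ÷ $0.07/kWh = 58 kWh
Hours = 58 kWh ÷ 0.2 kW = 290.0 h

290.0 h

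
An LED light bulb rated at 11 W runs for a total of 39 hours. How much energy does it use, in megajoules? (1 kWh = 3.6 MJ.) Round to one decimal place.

1.5 MJ

Energy = 0.011 kW × 39 h = 0.429 kWh
= 0.429 × 3.6 MJ = 1.5 MJ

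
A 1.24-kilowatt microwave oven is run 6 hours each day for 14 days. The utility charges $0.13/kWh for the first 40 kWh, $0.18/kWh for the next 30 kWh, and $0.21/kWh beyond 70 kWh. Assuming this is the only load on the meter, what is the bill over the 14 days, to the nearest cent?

Runtime = 6 h/day × 14 days = 84 h
Energy = 1.24 kW × 84 h = 104.16 kWh
Tier 1 (0–40 kWh): 40 × $0.13 = $5.2
Tier 2 (40–70 kWh): 30 × $0.18 = $5.4
Above 70 kWh: 34.16 × $0.21 = $7.1736
Bill = $17.77

$17.77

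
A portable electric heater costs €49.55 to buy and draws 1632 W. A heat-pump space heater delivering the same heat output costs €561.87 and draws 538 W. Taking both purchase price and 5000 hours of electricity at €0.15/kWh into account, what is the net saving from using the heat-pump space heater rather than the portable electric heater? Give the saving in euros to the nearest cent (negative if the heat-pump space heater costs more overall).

€308.18

portable electric heater: €49.55 + (1632/1000) kW × 5000 h × €0.15 = €49.55 + €1224 = €1273.55
heat-pump space heater: €561.87 + (538/1000) kW × 5000 h × €0.15 = €561.87 + €403.5 = €965.37
Saving = €1273.55 − €965.37 = €308.18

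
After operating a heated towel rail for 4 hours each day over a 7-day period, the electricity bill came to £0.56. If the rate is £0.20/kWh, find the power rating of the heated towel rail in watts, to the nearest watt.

100 W

Energy = £0.56 ÷ £0.20/kWh = 2.8 kWh
Runtime = 4 h/day × 7 days = 28 h
Power = 2.8 kWh ÷ 28 h = 0.1 kW = 100 W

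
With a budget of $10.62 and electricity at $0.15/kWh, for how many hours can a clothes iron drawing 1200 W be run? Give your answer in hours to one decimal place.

Energy available = $10.62 ÷ $0.15/kWh = 70.8 kWh
Hours = 70.8 kWh ÷ 1.2 kW = 59.0 h

59.0 h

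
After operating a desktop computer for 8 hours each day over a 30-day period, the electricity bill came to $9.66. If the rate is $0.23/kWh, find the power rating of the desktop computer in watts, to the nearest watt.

Energy = $9.66 ÷ $0.23/kWh = 42 kWh
Runtime = 8 h/day × 30 days = 240 h
Power = 42 kWh ÷ 240 h = 0.175 kW = 175 W

175 W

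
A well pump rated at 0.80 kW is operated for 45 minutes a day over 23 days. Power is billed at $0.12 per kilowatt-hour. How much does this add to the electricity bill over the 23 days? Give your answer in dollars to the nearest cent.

Runtime = 45 min × 23 = 1035 min = 17.25 h
Energy = 0.8 kW × 17.25 h = 13.8 kWh
Cost = 13.8 kWh × $0.12/kWh = $1.66

$1.66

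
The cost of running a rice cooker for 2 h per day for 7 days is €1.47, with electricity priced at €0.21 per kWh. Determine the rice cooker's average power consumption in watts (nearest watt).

Energy = €1.47 ÷ €0.21/kWh = 7 kWh
Runtime = 2 h/day × 7 days = 14 h
Power = 7 kWh ÷ 14 h = 0.5 kW = 500 W

500 W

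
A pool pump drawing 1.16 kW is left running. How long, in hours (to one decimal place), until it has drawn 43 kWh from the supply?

37.1 h

Hours = 43 kWh ÷ 1.16 kW = 37.1 h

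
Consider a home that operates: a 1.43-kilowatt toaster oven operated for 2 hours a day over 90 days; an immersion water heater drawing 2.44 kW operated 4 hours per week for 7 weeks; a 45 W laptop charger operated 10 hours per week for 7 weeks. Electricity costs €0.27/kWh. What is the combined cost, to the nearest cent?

€88.79

toaster oven: Runtime = 2 h/day × 90 days = 180 h
toaster oven: 1.43 kW × 180 h = 257.4 kWh
immersion water heater: Runtime = 4 h/week × 7 weeks = 28 h
immersion water heater: 2.44 kW × 28 h = 68.32 kWh
laptop charger: Runtime = 10 h/week × 7 weeks = 70 h
laptop charger: 0.045 kW × 70 h = 3.15 kWh
Total energy = 328.87 kWh
Cost = 328.87 × €0.27 = €88.79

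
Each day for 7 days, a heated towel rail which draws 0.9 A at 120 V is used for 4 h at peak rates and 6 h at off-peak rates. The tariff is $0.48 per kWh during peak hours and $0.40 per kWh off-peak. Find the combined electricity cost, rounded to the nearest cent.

$3.27

Power = 0.9 A × 120 V = 108 W = 0.108 kW
Peak energy = 0.108 kW × 4 h × 7 = 3.024 kWh
Off-peak energy = 0.108 kW × 6 h × 7 = 4.536 kWh
Cost = 3.024 × $0.48 + 4.536 × $0.40 = $1.45152 + $1.8144 = $3.27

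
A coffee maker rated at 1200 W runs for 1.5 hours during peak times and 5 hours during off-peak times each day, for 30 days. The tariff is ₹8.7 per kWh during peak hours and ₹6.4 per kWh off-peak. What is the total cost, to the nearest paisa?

₹1621.80

Peak energy = 1.2 kW × 1.5 h × 30 = 54 kWh
Off-peak energy = 1.2 kW × 5 h × 30 = 180 kWh
Cost = 54 × ₹8.7 + 180 × ₹6.4 = ₹469.8 + ₹1152 = ₹1621.80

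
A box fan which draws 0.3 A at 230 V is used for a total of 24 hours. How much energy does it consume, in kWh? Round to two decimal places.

1.66 kWh

Power = 0.3 A × 230 V = 69 W = 0.069 kW
Energy = 0.069 kW × 24 h = 1.656 kWh ≈ 1.66 kWh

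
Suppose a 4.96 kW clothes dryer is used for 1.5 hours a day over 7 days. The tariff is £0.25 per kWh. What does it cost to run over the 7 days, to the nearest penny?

£13.02

Runtime = 1.5 h/day × 7 days = 10.5 h
Energy = 4.96 kW × 10.5 h = 52.08 kWh
Cost = 52.08 kWh × £0.25/kWh = £13.02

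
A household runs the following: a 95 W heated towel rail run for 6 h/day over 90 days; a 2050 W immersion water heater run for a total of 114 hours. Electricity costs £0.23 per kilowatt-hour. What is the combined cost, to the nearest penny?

heated towel rail: Runtime = 6 h/day × 90 days = 540 h
heated towel rail: 0.095 kW × 540 h = 51.3 kWh
immersion water heater: 2.05 kW × 114 h = 233.7 kWh
Total energy = 285 kWh
Cost = 285 × £0.23 = £65.55

£65.55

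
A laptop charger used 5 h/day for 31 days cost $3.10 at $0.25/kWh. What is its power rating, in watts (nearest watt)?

80 W

Energy = $3.10 ÷ $0.25/kWh = 12.4 kWh
Runtime = 5 h/day × 31 days = 155 h
Power = 12.4 kWh ÷ 155 h = 0.08 kW = 80 W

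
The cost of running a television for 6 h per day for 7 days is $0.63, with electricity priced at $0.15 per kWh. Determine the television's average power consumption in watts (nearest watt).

100 W

Energy = $0.63 ÷ $0.15/kWh = 4.2 kWh
Runtime = 6 h/day × 7 days = 42 h
Power = 4.2 kWh ÷ 42 h = 0.1 kW = 100 W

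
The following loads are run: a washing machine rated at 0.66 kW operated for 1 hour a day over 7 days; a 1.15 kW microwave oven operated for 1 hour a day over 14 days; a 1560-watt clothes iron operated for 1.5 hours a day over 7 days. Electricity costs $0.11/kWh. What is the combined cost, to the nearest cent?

$4.08

washing machine: Runtime = 1 h/day × 7 days = 7 h
washing machine: 0.66 kW × 7 h = 4.62 kWh
microwave oven: Runtime = 1 h/day × 14 days = 14 h
microwave oven: 1.15 kW × 14 h = 16.1 kWh
clothes iron: Runtime = 1.5 h/day × 7 days = 10.5 h
clothes iron: 1.56 kW × 10.5 h = 16.38 kWh
Total energy = 37.1 kWh
Cost = 37.1 × $0.11 = $4.08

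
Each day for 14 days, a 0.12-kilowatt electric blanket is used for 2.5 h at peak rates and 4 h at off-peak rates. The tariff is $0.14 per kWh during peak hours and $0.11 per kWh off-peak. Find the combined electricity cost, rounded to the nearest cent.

Peak energy = 0.12 kW × 2.5 h × 14 = 4.2 kWh
Off-peak energy = 0.12 kW × 4 h × 14 = 6.72 kWh
Cost = 4.2 × $0.14 + 6.72 × $0.11 = $0.588 + $0.7392 = $1.33

$1.33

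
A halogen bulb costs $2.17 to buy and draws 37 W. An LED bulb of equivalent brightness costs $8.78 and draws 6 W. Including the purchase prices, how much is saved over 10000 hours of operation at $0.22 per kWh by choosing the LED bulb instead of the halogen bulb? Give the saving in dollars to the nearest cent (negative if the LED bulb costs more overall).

halogen bulb: $2.17 + (37/1000) kW × 10000 h × $0.22 = $2.17 + $81.4 = $83.57
LED bulb: $8.78 + (6/1000) kW × 10000 h × $0.22 = $8.78 + $13.2 = $21.98
Saving = $83.57 − $21.98 = $61.59

$61.59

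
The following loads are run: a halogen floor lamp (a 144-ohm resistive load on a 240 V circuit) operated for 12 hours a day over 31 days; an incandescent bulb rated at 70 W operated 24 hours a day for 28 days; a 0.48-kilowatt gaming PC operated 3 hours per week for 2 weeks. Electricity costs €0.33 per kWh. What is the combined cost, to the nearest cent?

€65.58

halogen floor lamp: Power = V²/R = 240²/144 = 400 W = 0.4 kW
halogen floor lamp: Runtime = 12 h/day × 31 days = 372 h
halogen floor lamp: 0.4 kW × 372 h = 148.8 kWh
incandescent bulb: Runtime = 24 h × 28 = 672 h
incandescent bulb: 0.07 kW × 672 h = 47.04 kWh
gaming PC: Runtime = 3 h/week × 2 weeks = 6 h
gaming PC: 0.48 kW × 6 h = 2.88 kWh
Total energy = 198.72 kWh
Cost = 198.72 × €0.33 = €65.58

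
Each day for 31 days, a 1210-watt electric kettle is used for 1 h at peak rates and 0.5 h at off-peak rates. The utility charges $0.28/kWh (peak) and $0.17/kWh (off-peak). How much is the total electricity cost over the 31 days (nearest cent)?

$13.69

Peak energy = 1.21 kW × 1 h × 31 = 37.51 kWh
Off-peak energy = 1.21 kW × 0.5 h × 31 = 18.755 kWh
Cost = 37.51 × $0.28 + 18.755 × $0.17 = $10.5028 + $3.18835 = $13.69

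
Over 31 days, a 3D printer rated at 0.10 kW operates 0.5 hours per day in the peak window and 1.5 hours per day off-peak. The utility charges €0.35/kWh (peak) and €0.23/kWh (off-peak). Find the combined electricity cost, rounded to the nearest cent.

€1.61

Peak energy = 0.1 kW × 0.5 h × 31 = 1.55 kWh
Off-peak energy = 0.1 kW × 1.5 h × 31 = 4.65 kWh
Cost = 1.55 × €0.35 + 4.65 × €0.23 = €0.5425 + €1.0695 = €1.61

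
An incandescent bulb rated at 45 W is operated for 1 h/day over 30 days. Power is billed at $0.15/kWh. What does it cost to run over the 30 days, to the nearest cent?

$0.20

Runtime = 1 h/day × 30 days = 30 h
Energy = 0.045 kW × 30 h = 1.35 kWh
Cost = 1.35 kWh × $0.15/kWh = $0.20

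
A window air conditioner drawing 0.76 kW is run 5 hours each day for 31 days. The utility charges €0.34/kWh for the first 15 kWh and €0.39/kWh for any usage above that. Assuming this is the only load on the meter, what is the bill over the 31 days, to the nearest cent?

Runtime = 5 h/day × 31 days = 155 h
Energy = 0.76 kW × 155 h = 117.8 kWh
Tier 1 (0–15 kWh): 15 × €0.34 = €5.1
Above 15 kWh: 102.8 × €0.39 = €40.092
Bill = €45.19

€45.19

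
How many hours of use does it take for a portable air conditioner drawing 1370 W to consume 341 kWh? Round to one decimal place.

Hours = 341 kWh ÷ 1.37 kW = 248.9 h

248.9 h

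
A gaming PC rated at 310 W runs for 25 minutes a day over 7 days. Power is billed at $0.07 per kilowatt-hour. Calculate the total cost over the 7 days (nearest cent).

$0.06

Runtime = 25 min × 7 = 175 min = 2.916666… h
Energy = 0.31 kW × 2.916666… h = 0.904166… kWh
Cost = 0.904166… kWh × $0.07/kWh = $0.06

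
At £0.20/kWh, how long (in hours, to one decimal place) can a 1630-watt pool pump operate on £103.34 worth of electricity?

Energy available = £103.34 ÷ £0.20/kWh = 516.7 kWh
Hours = 516.7 kWh ÷ 1.63 kW = 317.0 h

317.0 h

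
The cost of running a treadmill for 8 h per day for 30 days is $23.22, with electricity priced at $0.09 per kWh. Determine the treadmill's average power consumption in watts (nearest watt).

1075 W

Energy = $23.22 ÷ $0.09/kWh = 258 kWh
Runtime = 8 h/day × 30 days = 240 h
Power = 258 kWh ÷ 240 h = 1.075 kW = 1075 W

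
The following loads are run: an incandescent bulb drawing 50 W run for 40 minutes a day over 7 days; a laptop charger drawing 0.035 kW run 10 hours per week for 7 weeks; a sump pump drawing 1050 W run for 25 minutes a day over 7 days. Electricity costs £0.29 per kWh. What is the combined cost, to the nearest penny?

incandescent bulb: Runtime = 40 min × 7 = 280 min = 4.666666… h
incandescent bulb: 0.05 kW × 4.666666… h = 0.233333… kWh
laptop charger: Runtime = 10 h/week × 7 weeks = 70 h
laptop charger: 0.035 kW × 70 h = 2.45 kWh
sump pump: Runtime = 25 min × 7 = 175 min = 2.916666… h
sump pump: 1.05 kW × 2.916666… h = 3.0625 kWh
Total energy = 5.745833… kWh
Cost = 5.745833… × £0.29 = £1.67

£1.67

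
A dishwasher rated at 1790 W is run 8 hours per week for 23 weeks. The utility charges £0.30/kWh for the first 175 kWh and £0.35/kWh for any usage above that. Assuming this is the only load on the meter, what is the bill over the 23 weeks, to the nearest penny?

£106.53

Runtime = 8 h/week × 23 weeks = 184 h
Energy = 1.79 kW × 184 h = 329.36 kWh
Tier 1 (0–175 kWh): 175 × £0.30 = £52.5
Above 175 kWh: 154.36 × £0.35 = £54.026
Bill = £106.53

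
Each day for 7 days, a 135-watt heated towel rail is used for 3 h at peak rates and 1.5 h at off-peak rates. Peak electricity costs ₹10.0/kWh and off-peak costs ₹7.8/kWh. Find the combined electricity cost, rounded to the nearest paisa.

₹39.41

Peak energy = 0.135 kW × 3 h × 7 = 2.835 kWh
Off-peak energy = 0.135 kW × 1.5 h × 7 = 1.4175 kWh
Cost = 2.835 × ₹10.0 + 1.4175 × ₹7.8 = ₹28.35 + ₹11.0565 = ₹39.41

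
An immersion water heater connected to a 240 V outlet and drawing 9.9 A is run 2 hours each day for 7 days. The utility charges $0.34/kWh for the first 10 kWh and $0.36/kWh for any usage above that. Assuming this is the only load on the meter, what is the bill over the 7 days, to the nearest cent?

Power = 9.9 A × 240 V = 2376 W = 2.376 kW
Runtime = 2 h/day × 7 days = 14 h
Energy = 2.376 kW × 14 h = 33.264 kWh
Tier 1 (0–10 kWh): 10 × $0.34 = $3.4
Above 10 kWh: 23.264 × $0.36 = $8.37504
Bill = $11.78

$11.78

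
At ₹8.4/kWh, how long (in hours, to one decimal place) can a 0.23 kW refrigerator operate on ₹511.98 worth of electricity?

265.0 h

Energy available = ₹511.98 ÷ ₹8.4/kWh = 60.95 kWh
Hours = 60.95 kWh ÷ 0.23 kW = 265.0 h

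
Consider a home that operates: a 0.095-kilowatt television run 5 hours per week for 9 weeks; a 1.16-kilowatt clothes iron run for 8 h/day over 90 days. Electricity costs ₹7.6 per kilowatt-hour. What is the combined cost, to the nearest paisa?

₹6380.01

television: Runtime = 5 h/week × 9 weeks = 45 h
television: 0.095 kW × 45 h = 4.275 kWh
clothes iron: Runtime = 8 h/day × 90 days = 720 h
clothes iron: 1.16 kW × 720 h = 835.2 kWh
Total energy = 839.475 kWh
Cost = 839.475 × ₹7.6 = ₹6380.01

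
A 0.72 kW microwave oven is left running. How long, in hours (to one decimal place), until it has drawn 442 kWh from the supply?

Hours = 442 kWh ÷ 0.72 kW = 613.9 h

613.9 h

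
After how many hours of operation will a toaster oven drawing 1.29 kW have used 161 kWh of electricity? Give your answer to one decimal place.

124.8 h

Hours = 161 kWh ÷ 1.29 kW = 124.8 h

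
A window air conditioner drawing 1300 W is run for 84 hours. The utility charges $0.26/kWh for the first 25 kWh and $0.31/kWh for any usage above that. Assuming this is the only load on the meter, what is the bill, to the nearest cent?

Energy = 1.3 kW × 84 h = 109.2 kWh
Tier 1 (0–25 kWh): 25 × $0.26 = $6.5
Above 25 kWh: 84.2 × $0.31 = $26.102
Bill = $32.60

$32.60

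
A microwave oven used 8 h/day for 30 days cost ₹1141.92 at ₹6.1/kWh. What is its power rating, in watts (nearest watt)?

Energy = ₹1141.92 ÷ ₹6.1/kWh = 187.2 kWh
Runtime = 8 h/day × 30 days = 240 h
Power = 187.2 kWh ÷ 240 h = 0.78 kW = 780 W

780 W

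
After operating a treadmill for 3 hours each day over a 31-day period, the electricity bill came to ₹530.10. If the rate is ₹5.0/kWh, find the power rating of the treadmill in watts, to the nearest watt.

Energy = ₹530.10 ÷ ₹5.0/kWh = 106.02 kWh
Runtime = 3 h/day × 31 days = 93 h
Power = 106.02 kWh ÷ 93 h = 1.14 kW = 1140 W

1140 W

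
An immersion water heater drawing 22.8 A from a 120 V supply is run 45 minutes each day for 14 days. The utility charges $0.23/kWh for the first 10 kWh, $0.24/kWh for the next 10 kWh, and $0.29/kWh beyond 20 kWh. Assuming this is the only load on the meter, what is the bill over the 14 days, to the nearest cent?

$7.23

Power = 22.8 A × 120 V = 2736 W = 2.736 kW
Runtime = 45 min × 14 = 630 min = 10.5 h
Energy = 2.736 kW × 10.5 h = 28.728 kWh
Tier 1 (0–10 kWh): 10 × $0.23 = $2.3
Tier 2 (10–20 kWh): 10 × $0.24 = $2.4
Above 20 kWh: 8.728 × $0.29 = $2.53112
Bill = $7.23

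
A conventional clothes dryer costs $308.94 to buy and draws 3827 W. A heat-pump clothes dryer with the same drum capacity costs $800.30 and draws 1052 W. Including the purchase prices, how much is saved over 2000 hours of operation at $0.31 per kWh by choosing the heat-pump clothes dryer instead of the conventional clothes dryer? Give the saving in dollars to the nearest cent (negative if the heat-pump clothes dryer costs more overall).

conventional clothes dryer: $308.94 + (3827/1000) kW × 2000 h × $0.31 = $308.94 + $2372.74 = $2681.68
heat-pump clothes dryer: $800.30 + (1052/1000) kW × 2000 h × $0.31 = $800.30 + $652.24 = $1452.54
Saving = $2681.68 − $1452.54 = $1229.14

$1229.14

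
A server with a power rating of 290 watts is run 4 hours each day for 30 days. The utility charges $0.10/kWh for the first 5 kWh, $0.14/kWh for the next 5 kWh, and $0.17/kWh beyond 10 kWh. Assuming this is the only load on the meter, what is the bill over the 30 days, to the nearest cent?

Runtime = 4 h/day × 30 days = 120 h
Energy = 0.29 kW × 120 h = 34.8 kWh
Tier 1 (0–5 kWh): 5 × $0.10 = $0.5
Tier 2 (5–10 kWh): 5 × $0.14 = $0.7
Above 10 kWh: 24.8 × $0.17 = $4.216
Bill = $5.42

$5.42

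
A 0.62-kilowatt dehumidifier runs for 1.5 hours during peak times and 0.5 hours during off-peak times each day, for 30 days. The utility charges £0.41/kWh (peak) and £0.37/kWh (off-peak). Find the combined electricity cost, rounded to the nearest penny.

£14.88

Peak energy = 0.62 kW × 1.5 h × 30 = 27.9 kWh
Off-peak energy = 0.62 kW × 0.5 h × 30 = 9.3 kWh
Cost = 27.9 × £0.41 + 9.3 × £0.37 = £11.439 + £3.441 = £14.88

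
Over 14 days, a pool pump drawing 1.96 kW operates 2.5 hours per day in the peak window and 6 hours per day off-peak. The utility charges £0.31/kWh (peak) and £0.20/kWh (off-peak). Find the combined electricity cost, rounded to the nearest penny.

£54.19

Peak energy = 1.96 kW × 2.5 h × 14 = 68.6 kWh
Off-peak energy = 1.96 kW × 6 h × 14 = 164.64 kWh
Cost = 68.6 × £0.31 + 164.64 × £0.20 = £21.266 + £32.928 = £54.19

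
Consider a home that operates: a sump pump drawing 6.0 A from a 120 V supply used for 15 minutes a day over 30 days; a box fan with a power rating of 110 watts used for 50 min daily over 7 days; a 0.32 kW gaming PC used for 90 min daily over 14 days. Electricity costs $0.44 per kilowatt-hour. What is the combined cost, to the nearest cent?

sump pump: Power = 6.0 A × 120 V = 720 W = 0.72 kW
sump pump: Runtime = 15 min × 30 = 450 min = 7.5 h
sump pump: 0.72 kW × 7.5 h = 5.4 kWh
box fan: Runtime = 50 min × 7 = 350 min = 5.833333… h
box fan: 0.11 kW × 5.833333… h = 0.641666… kWh
gaming PC: Runtime = 90 min × 14 = 1260 min = 21 h
gaming PC: 0.32 kW × 21 h = 6.72 kWh
Total energy = 12.761666… kWh
Cost = 12.761666… × $0.44 = $5.62

$5.62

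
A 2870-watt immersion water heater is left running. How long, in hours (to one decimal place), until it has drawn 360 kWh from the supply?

125.4 h

Hours = 360 kWh ÷ 2.87 kW = 125.4 h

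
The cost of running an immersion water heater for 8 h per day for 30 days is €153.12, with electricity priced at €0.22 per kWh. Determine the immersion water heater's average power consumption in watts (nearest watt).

Energy = €153.12 ÷ €0.22/kWh = 696 kWh
Runtime = 8 h/day × 30 days = 240 h
Power = 696 kWh ÷ 240 h = 2.9 kW = 2900 W

2900 W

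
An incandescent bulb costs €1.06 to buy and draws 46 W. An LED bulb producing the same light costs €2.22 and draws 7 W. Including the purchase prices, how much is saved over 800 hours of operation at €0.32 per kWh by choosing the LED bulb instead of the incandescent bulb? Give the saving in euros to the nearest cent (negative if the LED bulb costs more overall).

incandescent bulb: €1.06 + (46/1000) kW × 800 h × €0.32 = €1.06 + €11.776 = €12.836
LED bulb: €2.22 + (7/1000) kW × 800 h × €0.32 = €2.22 + €1.792 = €4.012
Saving = €12.836 − €4.012 = €8.824 → €8.82

€8.82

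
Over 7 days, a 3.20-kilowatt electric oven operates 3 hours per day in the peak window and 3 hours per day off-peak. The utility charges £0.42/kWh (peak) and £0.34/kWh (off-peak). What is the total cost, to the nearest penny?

Peak energy = 3.2 kW × 3 h × 7 = 67.2 kWh
Off-peak energy = 3.2 kW × 3 h × 7 = 67.2 kWh
Cost = 67.2 × £0.42 + 67.2 × £0.34 = £28.224 + £22.848 = £51.07

£51.07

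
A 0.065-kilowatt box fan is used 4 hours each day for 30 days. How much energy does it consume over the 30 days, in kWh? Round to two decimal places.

Runtime = 4 h/day × 30 days = 120 h
Energy = 0.065 kW × 120 h = 7.8 kWh

7.80 kWh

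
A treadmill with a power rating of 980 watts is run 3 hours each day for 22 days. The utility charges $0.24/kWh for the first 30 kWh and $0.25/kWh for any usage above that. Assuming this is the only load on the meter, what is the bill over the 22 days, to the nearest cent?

Runtime = 3 h/day × 22 days = 66 h
Energy = 0.98 kW × 66 h = 64.68 kWh
Tier 1 (0–30 kWh): 30 × $0.24 = $7.2
Above 30 kWh: 34.68 × $0.25 = $8.67
Bill = $15.87

$15.87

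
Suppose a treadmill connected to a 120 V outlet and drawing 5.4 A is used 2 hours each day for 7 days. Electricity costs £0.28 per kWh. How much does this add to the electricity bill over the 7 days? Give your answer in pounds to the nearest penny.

£2.54

Power = 5.4 A × 120 V = 648 W = 0.648 kW
Runtime = 2 h/day × 7 days = 14 h
Energy = 0.648 kW × 14 h = 9.072 kWh
Cost = 9.072 kWh × £0.28/kWh = £2.54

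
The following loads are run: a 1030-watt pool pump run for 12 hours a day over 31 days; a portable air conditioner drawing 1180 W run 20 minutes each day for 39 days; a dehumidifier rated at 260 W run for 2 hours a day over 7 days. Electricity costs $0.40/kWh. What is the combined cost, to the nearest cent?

$160.86

pool pump: Runtime = 12 h/day × 31 days = 372 h
pool pump: 1.03 kW × 372 h = 383.16 kWh
portable air conditioner: Runtime = 20 min × 39 = 780 min = 13 h
portable air conditioner: 1.18 kW × 13 h = 15.34 kWh
dehumidifier: Runtime = 2 h/day × 7 days = 14 h
dehumidifier: 0.26 kW × 14 h = 3.64 kWh
Total energy = 402.14 kWh
Cost = 402.14 × $0.40 = $160.86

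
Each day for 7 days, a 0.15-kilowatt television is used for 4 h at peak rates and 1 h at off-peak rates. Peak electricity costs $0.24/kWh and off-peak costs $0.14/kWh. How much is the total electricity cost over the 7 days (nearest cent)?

Peak energy = 0.15 kW × 4 h × 7 = 4.2 kWh
Off-peak energy = 0.15 kW × 1 h × 7 = 1.05 kWh
Cost = 4.2 × $0.24 + 1.05 × $0.14 = $1.008 + $0.147 = $1.16

$1.16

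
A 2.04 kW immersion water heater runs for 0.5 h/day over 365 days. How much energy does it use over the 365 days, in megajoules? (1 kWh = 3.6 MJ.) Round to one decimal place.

1340.3 MJ

Runtime = 0.5 h/day × 365 days = 182.5 h
Energy = 2.04 kW × 182.5 h = 372.3 kWh
= 372.3 × 3.6 MJ = 1340.3 MJ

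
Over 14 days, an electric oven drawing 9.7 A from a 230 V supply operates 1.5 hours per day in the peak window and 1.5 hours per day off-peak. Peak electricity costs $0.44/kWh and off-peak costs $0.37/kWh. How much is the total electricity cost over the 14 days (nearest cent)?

$37.95

Power = 9.7 A × 230 V = 2231 W = 2.231 kW
Peak energy = 2.231 kW × 1.5 h × 14 = 46.851 kWh
Off-peak energy = 2.231 kW × 1.5 h × 14 = 46.851 kWh
Cost = 46.851 × $0.44 + 46.851 × $0.37 = $20.61444 + $17.33487 = $37.95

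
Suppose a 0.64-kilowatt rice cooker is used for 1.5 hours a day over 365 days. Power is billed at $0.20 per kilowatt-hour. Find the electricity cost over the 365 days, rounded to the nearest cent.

$70.08

Runtime = 1.5 h/day × 365 days = 547.5 h
Energy = 0.64 kW × 547.5 h = 350.4 kWh
Cost = 350.4 kWh × $0.20/kWh = $70.08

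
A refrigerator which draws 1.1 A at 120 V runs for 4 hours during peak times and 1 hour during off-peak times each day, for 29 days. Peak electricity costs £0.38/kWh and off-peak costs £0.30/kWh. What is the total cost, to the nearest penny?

Power = 1.1 A × 120 V = 132 W = 0.132 kW
Peak energy = 0.132 kW × 4 h × 29 = 15.312 kWh
Off-peak energy = 0.132 kW × 1 h × 29 = 3.828 kWh
Cost = 15.312 × £0.38 + 3.828 × £0.30 = £5.81856 + £1.1484 = £6.97

£6.97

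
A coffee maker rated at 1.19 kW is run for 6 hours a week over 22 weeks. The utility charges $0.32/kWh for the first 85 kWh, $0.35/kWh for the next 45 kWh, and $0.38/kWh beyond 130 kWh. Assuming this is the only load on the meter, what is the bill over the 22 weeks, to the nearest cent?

$53.24

Runtime = 6 h/week × 22 weeks = 132 h
Energy = 1.19 kW × 132 h = 157.08 kWh
Tier 1 (0–85 kWh): 85 × $0.32 = $27.2
Tier 2 (85–130 kWh): 45 × $0.35 = $15.75
Above 130 kWh: 27.08 × $0.38 = $10.2904
Bill = $53.24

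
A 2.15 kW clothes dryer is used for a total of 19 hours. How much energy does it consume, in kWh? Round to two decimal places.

Energy = 2.15 kW × 19 h = 40.85 kWh

40.85 kWh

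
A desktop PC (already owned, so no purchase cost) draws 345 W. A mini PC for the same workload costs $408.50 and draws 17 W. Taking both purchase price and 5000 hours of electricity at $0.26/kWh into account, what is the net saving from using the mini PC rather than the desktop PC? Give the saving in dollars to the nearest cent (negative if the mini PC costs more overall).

$17.90

desktop PC: $0.00 + (345/1000) kW × 5000 h × $0.26 = $0.00 + $448.5 = $448.5
mini PC: $408.50 + (17/1000) kW × 5000 h × $0.26 = $408.50 + $22.1 = $430.6
Saving = $448.5 − $430.6 = $17.9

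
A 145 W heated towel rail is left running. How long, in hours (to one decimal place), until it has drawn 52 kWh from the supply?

358.6 h

Hours = 52 kWh ÷ 0.145 kW = 358.6 h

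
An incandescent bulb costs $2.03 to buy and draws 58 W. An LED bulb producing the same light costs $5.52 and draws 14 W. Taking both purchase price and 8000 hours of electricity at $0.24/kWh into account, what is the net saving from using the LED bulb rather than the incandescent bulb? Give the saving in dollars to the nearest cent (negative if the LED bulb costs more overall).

incandescent bulb: $2.03 + (58/1000) kW × 8000 h × $0.24 = $2.03 + $111.36 = $113.39
LED bulb: $5.52 + (14/1000) kW × 8000 h × $0.24 = $5.52 + $26.88 = $32.4
Saving = $113.39 − $32.4 = $80.99

$80.99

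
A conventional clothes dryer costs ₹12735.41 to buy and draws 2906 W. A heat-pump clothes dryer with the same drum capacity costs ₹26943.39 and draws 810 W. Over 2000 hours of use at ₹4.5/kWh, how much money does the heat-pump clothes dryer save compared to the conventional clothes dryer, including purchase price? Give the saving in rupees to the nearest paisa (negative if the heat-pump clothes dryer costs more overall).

₹4656.02

conventional clothes dryer: ₹12735.41 + (2906/1000) kW × 2000 h × ₹4.5 = ₹12735.41 + ₹26154 = ₹38889.41
heat-pump clothes dryer: ₹26943.39 + (810/1000) kW × 2000 h × ₹4.5 = ₹26943.39 + ₹7290 = ₹34233.39
Saving = ₹38889.41 − ₹34233.39 = ₹4656.02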